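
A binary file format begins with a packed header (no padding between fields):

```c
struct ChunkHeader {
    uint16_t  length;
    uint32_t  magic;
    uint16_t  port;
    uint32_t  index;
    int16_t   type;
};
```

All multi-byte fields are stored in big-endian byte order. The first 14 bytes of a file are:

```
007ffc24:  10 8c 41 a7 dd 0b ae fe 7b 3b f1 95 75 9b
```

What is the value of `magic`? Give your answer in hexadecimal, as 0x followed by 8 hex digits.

`magic` follows `length` (2 bytes), so it starts at byte offset 2 and occupies 4 bytes.
Bytes at offsets 2..5: 41 A7 DD 0B.
Big-endian: lowest address holds the most-significant byte.
The bytes are already most-significant first: 0x41A7DD0B.

0x41A7DD0B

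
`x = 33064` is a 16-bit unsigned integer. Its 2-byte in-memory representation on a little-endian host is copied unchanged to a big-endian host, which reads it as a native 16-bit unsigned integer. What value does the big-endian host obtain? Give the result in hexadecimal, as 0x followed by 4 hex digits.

33064 in 16-bit hexadecimal is 0x8128.
Stored little-endian, the bytes at ascending addresses are 28 81.
Read back as big-endian, the last byte is least significant, giving 0x2881.

0x2881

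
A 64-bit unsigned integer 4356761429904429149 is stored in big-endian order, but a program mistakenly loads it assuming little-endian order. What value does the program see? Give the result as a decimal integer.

4356761429904429149 in 64-bit hexadecimal is 0x3C76536FF893905D.
Stored big-endian, the bytes at ascending addresses are 3C 76 53 6F F8 93 90 5D.
Read back as little-endian, the first byte is least significant, giving 0x5D9093F86F53763C.
0x5D9093F86F53763C = 6742051337402545724.

6742051337402545724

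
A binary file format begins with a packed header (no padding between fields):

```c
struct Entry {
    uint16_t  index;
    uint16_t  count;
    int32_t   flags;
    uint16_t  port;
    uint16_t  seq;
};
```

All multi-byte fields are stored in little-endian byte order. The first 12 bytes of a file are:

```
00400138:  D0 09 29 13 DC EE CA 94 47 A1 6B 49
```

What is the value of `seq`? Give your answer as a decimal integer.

18795

`seq` follows `index` (2 B), `count` (2 B), `flags` (4 B), `port` (2 B), so it starts at offset 2 + 2 + 4 + 2 = 10 and occupies 2 bytes.
Bytes at offsets 10..11: 6B 49.
In little-endian order the low byte comes first in memory.
Reassemble most-significant byte first: 49 6B → 0x496B.
0x496B = 18795.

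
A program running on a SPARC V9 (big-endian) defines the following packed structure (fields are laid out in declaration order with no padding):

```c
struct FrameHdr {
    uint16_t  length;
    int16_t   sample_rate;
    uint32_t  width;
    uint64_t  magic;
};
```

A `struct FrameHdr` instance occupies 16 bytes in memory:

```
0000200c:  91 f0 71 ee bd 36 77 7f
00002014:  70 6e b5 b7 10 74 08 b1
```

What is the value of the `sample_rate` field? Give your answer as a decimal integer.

29166

`sample_rate` follows `length` (2 bytes), so it starts at byte offset 2 and occupies 2 bytes.
Bytes at offsets 2..3: 71 EE.
Big-endian stores the most-significant byte at the lowest address.
The bytes are already most-significant first: 0x71EE.
0x71EE = 29166.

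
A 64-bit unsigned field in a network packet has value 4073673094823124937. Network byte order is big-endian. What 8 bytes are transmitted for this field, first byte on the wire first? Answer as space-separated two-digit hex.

38 88 98 18 B3 FF 9F C9

4073673094823124937 in hexadecimal, padded to 64 bits, is 0x38889818B3FF9FC9.
Split into bytes (most-significant first): 38 88 98 18 B3 FF 9F C9.
Big-endian stores the most-significant byte at the lowest address.
So the memory order matches the most-significant-first order: 38 88 98 18 B3 FF 9F C9.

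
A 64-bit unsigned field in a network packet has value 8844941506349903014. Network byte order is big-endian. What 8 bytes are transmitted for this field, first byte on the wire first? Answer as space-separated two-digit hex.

8844941506349903014 in hexadecimal, padded to 64 bits, is 0x7ABF8B7001182CA6.
Split into bytes (most-significant first): 7A BF 8B 70 01 18 2C A6.
Big-endian stores the most-significant byte at the lowest address.
So the memory order matches the most-significant-first order: 7A BF 8B 70 01 18 2C A6.

7A BF 8B 70 01 18 2C A6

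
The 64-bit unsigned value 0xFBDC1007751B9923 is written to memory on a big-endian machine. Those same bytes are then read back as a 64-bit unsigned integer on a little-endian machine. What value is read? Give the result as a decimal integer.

2565111652207877371

Stored big-endian, the bytes at ascending addresses are FB DC 10 07 75 1B 99 23.
Read back as little-endian, the first byte is least significant, giving 0x23991B750710DCFB.
0x23991B750710DCFB = 2565111652207877371.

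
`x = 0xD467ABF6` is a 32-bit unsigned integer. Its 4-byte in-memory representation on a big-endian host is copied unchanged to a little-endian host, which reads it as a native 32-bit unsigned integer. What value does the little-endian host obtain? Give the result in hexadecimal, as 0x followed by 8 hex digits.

0xF6AB67D4

Stored big-endian, the bytes at ascending addresses are D4 67 AB F6.
Read back as little-endian, the first byte is least significant, giving 0xF6AB67D4.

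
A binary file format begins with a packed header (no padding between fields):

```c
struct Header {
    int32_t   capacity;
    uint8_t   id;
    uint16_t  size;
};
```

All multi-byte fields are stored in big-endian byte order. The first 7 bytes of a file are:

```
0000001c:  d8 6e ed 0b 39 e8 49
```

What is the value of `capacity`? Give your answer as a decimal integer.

`capacity` is the first field, at byte offset 0, occupying 4 bytes.
Bytes at offsets 0..3: D8 6E ED 0B.
Big-endian stores the most-significant byte at the lowest address.
The bytes are already most-significant first: 0xD86EED0B.
Top bit is set, so as a signed 32-bit value this is 0xD86EED0B − 2^32 = -663818997.

-663818997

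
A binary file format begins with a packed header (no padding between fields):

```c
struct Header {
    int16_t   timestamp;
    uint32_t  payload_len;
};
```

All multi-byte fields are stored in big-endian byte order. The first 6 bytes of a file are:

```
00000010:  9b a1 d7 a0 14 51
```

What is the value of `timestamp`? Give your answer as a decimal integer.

-25695

`timestamp` is the first field, at byte offset 0, occupying 2 bytes.
Bytes at offsets 0..1: 9B A1.
In big-endian order the high byte comes first in memory.
The bytes are already most-significant first: 0x9BA1.
Top bit is set, so as a signed 16-bit value this is 0x9BA1 − 2^16 = -25695.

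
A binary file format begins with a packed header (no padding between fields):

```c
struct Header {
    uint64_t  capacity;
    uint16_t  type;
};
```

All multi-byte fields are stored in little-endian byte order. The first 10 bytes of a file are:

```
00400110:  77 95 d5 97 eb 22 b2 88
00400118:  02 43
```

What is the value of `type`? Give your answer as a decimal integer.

`type` follows `capacity` (8 bytes), so it starts at byte offset 8 and occupies 2 bytes.
Bytes at offsets 8..9: 02 43.
In little-endian order the low byte comes first in memory.
Reassemble most-significant byte first: 43 02 → 0x4302.
0x4302 = 17154.

17154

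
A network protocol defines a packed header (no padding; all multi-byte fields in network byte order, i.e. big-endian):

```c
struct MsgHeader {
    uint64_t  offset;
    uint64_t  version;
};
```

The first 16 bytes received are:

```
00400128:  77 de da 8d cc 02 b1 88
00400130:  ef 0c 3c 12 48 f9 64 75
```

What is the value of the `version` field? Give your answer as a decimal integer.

17225208724016686197

`version` follows `offset` (8 bytes), so it starts at byte offset 8 and occupies 8 bytes.
Bytes at offsets 8..15: EF 0C 3C 12 48 F9 64 75.
Big-endian stores the most-significant byte at the lowest address.
The bytes are already most-significant first: 0xEF0C3C1248F96475.
0xEF0C3C1248F96475 = 17225208724016686197.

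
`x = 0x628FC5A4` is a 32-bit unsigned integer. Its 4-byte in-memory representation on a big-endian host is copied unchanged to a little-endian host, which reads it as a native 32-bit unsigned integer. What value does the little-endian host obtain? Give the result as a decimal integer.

Stored big-endian, the bytes at ascending addresses are 62 8F C5 A4.
Read back as little-endian, the first byte is least significant, giving 0xA4C58F62.
0xA4C58F62 = 2764410722.

2764410722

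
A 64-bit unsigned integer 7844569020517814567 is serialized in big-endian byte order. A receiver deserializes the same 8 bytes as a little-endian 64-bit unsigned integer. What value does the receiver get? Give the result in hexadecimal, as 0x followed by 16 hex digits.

7844569020517814567 in 64-bit hexadecimal is 0x6CDD81F63BFF9127.
Stored big-endian, the bytes at ascending addresses are 6C DD 81 F6 3B FF 91 27.
Read back as little-endian, the first byte is least significant, giving 0x2791FF3BF681DD6C.

0x2791FF3BF681DD6C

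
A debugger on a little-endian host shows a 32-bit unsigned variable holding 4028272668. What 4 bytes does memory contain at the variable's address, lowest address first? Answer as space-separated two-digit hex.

1C 90 1A F0

4028272668 in hexadecimal, padded to 32 bits, is 0xF01A901C.
Split into bytes (most-significant first): F0 1A 90 1C.
Little-endian stores the least-significant byte at the lowest address.
So at ascending addresses the bytes are 1C 90 1A F0.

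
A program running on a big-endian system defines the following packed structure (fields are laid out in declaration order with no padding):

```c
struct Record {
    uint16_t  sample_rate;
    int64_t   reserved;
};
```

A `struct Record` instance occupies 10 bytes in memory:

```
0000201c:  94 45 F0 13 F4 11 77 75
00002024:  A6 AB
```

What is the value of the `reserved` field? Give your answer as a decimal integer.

-1147305124193524053

`reserved` follows `sample_rate` (2 bytes), so it starts at byte offset 2 and occupies 8 bytes.
Bytes at offsets 2..9: F0 13 F4 11 77 75 A6 AB.
Big-endian stores the most-significant byte at the lowest address.
The bytes are already most-significant first: 0xF013F4117775A6AB.
Top bit is set, so as a signed 64-bit value this is 0xF013F4117775A6AB − 2^64 = -1147305124193524053.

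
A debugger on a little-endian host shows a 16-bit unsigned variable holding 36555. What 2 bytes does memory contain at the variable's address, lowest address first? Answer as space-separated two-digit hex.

36555 in hexadecimal, padded to 16 bits, is 0x8ECB.
Split into bytes (most-significant first): 8E CB.
Little-endian stores the least-significant byte at the lowest address.
So at ascending addresses the bytes are CB 8E.

CB 8E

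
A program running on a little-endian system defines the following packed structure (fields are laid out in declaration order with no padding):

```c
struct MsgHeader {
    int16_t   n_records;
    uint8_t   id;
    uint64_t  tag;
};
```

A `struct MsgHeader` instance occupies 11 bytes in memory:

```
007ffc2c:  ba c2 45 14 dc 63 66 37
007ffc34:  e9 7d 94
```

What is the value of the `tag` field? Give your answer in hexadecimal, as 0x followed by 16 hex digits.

0x947DE9376663DC14

`tag` follows `n_records` (2 B), `id` (1 B), so it starts at offset 2 + 1 = 3 and occupies 8 bytes.
Bytes at offsets 3..10: 14 DC 63 66 37 E9 7D 94.
Little-endian stores the least-significant byte at the lowest address.
Reassemble most-significant byte first: 94 7D E9 37 66 63 DC 14 → 0x947DE9376663DC14.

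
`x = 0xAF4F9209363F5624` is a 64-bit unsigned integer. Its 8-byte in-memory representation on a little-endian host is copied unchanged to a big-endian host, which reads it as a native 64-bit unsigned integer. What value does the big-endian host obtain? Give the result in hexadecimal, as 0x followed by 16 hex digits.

Stored little-endian, the bytes at ascending addresses are 24 56 3F 36 09 92 4F AF.
Read back as big-endian, the last byte is least significant, giving 0x24563F3609924FAF.

0x24563F3609924FAF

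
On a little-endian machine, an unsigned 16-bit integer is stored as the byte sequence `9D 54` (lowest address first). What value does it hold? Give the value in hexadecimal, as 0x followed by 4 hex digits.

0x549D

In little-endian order the low byte comes first in memory.
Reassemble most-significant byte first: 54 9D → 0x549D.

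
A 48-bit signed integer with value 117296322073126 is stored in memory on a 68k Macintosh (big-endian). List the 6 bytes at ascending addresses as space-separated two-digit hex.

117296322073126 in hexadecimal, padded to 48 bits, is 0x6AAE2D9C5226.
Split into bytes (most-significant first): 6A AE 2D 9C 52 26.
Big-endian: lowest address holds the most-significant byte.
So the memory order matches the most-significant-first order: 6A AE 2D 9C 52 26.

6A AE 2D 9C 52 26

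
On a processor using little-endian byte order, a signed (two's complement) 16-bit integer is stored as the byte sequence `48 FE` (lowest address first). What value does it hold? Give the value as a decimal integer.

In little-endian order the low byte comes first in memory.
Reassemble most-significant byte first: FE 48 → 0xFE48.
Top bit is set, so as a signed 16-bit value this is 0xFE48 − 2^16 = -440.

-440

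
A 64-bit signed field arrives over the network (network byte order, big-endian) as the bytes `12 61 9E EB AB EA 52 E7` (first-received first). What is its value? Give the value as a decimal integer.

In big-endian order the high byte comes first in memory.
The bytes are already most-significant first: 0x12619EEBABEA52E7.
0x12619EEBABEA52E7 = 1324514500462400231.

1324514500462400231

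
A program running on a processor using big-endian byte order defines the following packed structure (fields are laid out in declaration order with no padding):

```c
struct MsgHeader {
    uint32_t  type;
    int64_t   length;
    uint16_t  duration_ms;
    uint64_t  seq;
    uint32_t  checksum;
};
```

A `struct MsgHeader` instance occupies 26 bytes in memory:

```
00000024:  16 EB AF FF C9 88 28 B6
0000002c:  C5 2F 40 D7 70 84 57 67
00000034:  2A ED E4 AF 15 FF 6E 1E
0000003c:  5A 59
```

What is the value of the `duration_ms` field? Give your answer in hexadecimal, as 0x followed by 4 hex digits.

`duration_ms` follows `type` (4 B), `length` (8 B), so it starts at offset 4 + 8 = 12 and occupies 2 bytes.
Bytes at offsets 12..13: 70 84.
Big-endian stores the most-significant byte at the lowest address.
The bytes are already most-significant first: 0x7084.

0x7084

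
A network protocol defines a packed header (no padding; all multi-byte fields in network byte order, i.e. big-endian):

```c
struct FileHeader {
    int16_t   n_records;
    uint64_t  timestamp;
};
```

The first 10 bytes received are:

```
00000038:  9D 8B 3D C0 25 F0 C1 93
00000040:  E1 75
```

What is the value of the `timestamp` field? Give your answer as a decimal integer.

`timestamp` follows `n_records` (2 bytes), so it starts at byte offset 2 and occupies 8 bytes.
Bytes at offsets 2..9: 3D C0 25 F0 C1 93 E1 75.
In big-endian order the high byte comes first in memory.
The bytes are already most-significant first: 0x3DC025F0C193E175.
0x3DC025F0C193E175 = 4449598147812122997.

4449598147812122997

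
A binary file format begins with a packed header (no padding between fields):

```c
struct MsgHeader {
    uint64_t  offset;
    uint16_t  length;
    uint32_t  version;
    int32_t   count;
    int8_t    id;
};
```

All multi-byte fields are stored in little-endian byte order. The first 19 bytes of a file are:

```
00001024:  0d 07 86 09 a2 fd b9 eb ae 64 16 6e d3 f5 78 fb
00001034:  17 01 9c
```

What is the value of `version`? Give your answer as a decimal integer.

`version` follows `offset` (8 B), `length` (2 B), so it starts at offset 8 + 2 = 10 and occupies 4 bytes.
Bytes at offsets 10..13: 16 6E D3 F5.
Little-endian stores the least-significant byte at the lowest address.
Reassemble most-significant byte first: F5 D3 6E 16 → 0xF5D36E16.
0xF5D36E16 = 4124274198.

4124274198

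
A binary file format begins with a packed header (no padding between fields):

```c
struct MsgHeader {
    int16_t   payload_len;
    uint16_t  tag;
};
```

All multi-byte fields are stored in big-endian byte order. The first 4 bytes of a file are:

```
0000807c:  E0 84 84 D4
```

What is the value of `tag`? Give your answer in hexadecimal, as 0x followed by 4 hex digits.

0x84D4

`tag` follows `payload_len` (2 bytes), so it starts at byte offset 2 and occupies 2 bytes.
Bytes at offsets 2..3: 84 D4.
In big-endian order the high byte comes first in memory.
The bytes are already most-significant first: 0x84D4.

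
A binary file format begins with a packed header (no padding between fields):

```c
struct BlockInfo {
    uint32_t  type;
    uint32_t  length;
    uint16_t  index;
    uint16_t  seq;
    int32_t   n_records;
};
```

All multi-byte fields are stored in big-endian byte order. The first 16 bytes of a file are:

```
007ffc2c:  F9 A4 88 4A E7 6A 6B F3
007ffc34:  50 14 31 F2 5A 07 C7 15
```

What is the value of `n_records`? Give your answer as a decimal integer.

1510459157

`n_records` follows `type` (4 B), `length` (4 B), `index` (2 B), `seq` (2 B), so it starts at offset 4 + 4 + 2 + 2 = 12 and occupies 4 bytes.
Bytes at offsets 12..15: 5A 07 C7 15.
Big-endian: lowest address holds the most-significant byte.
The bytes are already most-significant first: 0x5A07C715.
0x5A07C715 = 1510459157.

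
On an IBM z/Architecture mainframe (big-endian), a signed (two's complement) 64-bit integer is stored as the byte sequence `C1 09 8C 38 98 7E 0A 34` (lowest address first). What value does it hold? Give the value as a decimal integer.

Big-endian: lowest address holds the most-significant byte.
The bytes are already most-significant first: 0xC1098C38987E0A34.
Top bit is set, so as a signed 64-bit value this is 0xC1098C38987E0A34 − 2^64 = -4536940974894609868.

-4536940974894609868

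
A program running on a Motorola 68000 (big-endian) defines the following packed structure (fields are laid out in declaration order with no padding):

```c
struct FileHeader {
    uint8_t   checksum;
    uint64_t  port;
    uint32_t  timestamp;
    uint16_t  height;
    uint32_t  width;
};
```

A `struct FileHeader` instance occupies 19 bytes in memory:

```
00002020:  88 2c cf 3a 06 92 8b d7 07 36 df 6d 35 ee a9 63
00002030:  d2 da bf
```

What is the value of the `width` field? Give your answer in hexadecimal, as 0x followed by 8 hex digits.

`width` follows `checksum` (1 B), `port` (8 B), `timestamp` (4 B), `height` (2 B), so it starts at offset 1 + 8 + 4 + 2 = 15 and occupies 4 bytes.
Bytes at offsets 15..18: 63 D2 DA BF.
In big-endian order the high byte comes first in memory.
The bytes are already most-significant first: 0x63D2DABF.

0x63D2DABF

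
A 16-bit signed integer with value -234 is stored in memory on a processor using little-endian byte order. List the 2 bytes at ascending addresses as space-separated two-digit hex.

Two's complement of -234 in 16 bits: 234 = 0x00EA; invert → 0xFF15; add 1 → 0xFF16.
Split into bytes (most-significant first): FF 16.
In little-endian order the low byte comes first in memory.
So at ascending addresses the bytes are 16 FF.

16 FF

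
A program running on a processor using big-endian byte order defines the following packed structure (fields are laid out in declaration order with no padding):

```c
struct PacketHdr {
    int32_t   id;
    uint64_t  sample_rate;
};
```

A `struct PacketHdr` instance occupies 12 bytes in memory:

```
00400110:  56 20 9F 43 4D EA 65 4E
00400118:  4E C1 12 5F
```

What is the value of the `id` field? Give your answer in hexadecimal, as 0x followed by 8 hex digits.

`id` is the first field, at byte offset 0, occupying 4 bytes.
Bytes at offsets 0..3: 56 20 9F 43.
Big-endian stores the most-significant byte at the lowest address.
The bytes are already most-significant first: 0x56209F43.

0x56209F43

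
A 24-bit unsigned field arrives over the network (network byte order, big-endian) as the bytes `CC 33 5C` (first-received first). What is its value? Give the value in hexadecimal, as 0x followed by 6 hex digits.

0xCC335C

Big-endian stores the most-significant byte at the lowest address.
The bytes are already most-significant first: 0xCC335C.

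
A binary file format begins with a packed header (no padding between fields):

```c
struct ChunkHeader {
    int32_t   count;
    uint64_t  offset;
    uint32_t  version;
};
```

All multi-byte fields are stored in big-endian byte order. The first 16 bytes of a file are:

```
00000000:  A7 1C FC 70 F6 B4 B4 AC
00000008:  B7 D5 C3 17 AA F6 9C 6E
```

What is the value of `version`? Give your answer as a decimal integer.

2868288622

`version` follows `count` (4 B), `offset` (8 B), so it starts at offset 4 + 8 = 12 and occupies 4 bytes.
Bytes at offsets 12..15: AA F6 9C 6E.
Big-endian: lowest address holds the most-significant byte.
The bytes are already most-significant first: 0xAAF69C6E.
0xAAF69C6E = 2868288622.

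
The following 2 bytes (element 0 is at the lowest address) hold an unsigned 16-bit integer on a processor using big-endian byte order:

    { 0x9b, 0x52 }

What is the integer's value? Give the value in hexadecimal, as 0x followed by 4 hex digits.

0x9B52

Big-endian: lowest address holds the most-significant byte.
The bytes are already most-significant first: 0x9B52.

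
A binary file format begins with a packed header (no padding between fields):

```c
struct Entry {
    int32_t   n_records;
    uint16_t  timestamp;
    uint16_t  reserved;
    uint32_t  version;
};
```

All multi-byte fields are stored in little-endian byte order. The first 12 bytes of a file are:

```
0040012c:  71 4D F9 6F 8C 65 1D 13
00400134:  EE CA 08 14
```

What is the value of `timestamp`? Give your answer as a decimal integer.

25996

`timestamp` follows `n_records` (4 bytes), so it starts at byte offset 4 and occupies 2 bytes.
Bytes at offsets 4..5: 8C 65.
Little-endian stores the least-significant byte at the lowest address.
Reassemble most-significant byte first: 65 8C → 0x658C.
0x658C = 25996.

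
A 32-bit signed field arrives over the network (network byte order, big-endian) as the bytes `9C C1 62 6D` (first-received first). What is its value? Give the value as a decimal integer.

In big-endian order the high byte comes first in memory.
The bytes are already most-significant first: 0x9CC1626D.
Top bit is set, so as a signed 32-bit value this is 0x9CC1626D − 2^32 = -1665047955.

-1665047955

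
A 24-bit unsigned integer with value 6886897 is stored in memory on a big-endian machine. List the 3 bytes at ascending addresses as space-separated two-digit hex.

69 15 F1

6886897 in hexadecimal, padded to 24 bits, is 0x6915F1.
Split into bytes (most-significant first): 69 15 F1.
Big-endian: lowest address holds the most-significant byte.
So the memory order matches the most-significant-first order: 69 15 F1.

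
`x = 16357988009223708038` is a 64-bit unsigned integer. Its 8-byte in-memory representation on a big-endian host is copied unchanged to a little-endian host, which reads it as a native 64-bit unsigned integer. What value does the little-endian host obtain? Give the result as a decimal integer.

9718169936387310563

16357988009223708038 in 64-bit hexadecimal is 0xE3033F6D11E0DD86.
Stored big-endian, the bytes at ascending addresses are E3 03 3F 6D 11 E0 DD 86.
Read back as little-endian, the first byte is least significant, giving 0x86DDE0116D3F03E3.
0x86DDE0116D3F03E3 = 9718169936387310563.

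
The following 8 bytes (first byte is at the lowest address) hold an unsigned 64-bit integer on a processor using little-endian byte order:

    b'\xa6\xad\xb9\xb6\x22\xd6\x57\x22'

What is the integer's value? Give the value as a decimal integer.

Little-endian: lowest address holds the least-significant byte.
Reassemble most-significant byte first: 22 57 D6 22 B6 B9 AD A6 → 0x2257D622B6B9ADA6.
0x2257D622B6B9ADA6 = 2474681964846230950.

2474681964846230950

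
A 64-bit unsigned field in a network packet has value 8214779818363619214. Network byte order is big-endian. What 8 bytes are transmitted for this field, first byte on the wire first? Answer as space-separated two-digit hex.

8214779818363619214 in hexadecimal, padded to 64 bits, is 0x7200C2B8959C878E.
Split into bytes (most-significant first): 72 00 C2 B8 95 9C 87 8E.
In big-endian order the high byte comes first in memory.
So the memory order matches the most-significant-first order: 72 00 C2 B8 95 9C 87 8E.

72 00 C2 B8 95 9C 87 8E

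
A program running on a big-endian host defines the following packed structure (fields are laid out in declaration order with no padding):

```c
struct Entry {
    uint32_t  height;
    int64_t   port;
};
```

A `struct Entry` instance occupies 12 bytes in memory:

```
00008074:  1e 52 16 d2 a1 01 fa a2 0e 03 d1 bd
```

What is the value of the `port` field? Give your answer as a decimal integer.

`port` follows `height` (4 bytes), so it starts at byte offset 4 and occupies 8 bytes.
Bytes at offsets 4..11: A1 01 FA A2 0E 03 D1 BD.
In big-endian order the high byte comes first in memory.
The bytes are already most-significant first: 0xA101FAA20E03D1BD.
Top bit is set, so as a signed 64-bit value this is 0xA101FAA20E03D1BD − 2^64 = -6844914384699665987.

-6844914384699665987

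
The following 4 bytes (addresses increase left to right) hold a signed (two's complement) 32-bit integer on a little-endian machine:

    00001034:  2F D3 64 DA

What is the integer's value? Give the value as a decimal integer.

-630926545

Little-endian: lowest address holds the least-significant byte.
Reassemble most-significant byte first: DA 64 D3 2F → 0xDA64D32F.
Top bit is set, so as a signed 32-bit value this is 0xDA64D32F − 2^32 = -630926545.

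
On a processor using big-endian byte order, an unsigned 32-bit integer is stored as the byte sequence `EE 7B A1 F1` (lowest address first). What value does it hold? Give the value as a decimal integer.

4001079793

In big-endian order the high byte comes first in memory.
The bytes are already most-significant first: 0xEE7BA1F1.
0xEE7BA1F1 = 4001079793.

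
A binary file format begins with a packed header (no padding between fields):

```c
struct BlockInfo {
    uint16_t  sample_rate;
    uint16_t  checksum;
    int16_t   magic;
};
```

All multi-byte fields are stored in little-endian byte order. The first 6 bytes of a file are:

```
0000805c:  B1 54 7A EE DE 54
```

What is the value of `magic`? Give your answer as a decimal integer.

21726

`magic` follows `sample_rate` (2 B), `checksum` (2 B), so it starts at offset 2 + 2 = 4 and occupies 2 bytes.
Bytes at offsets 4..5: DE 54.
Little-endian: lowest address holds the least-significant byte.
Reassemble most-significant byte first: 54 DE → 0x54DE.
0x54DE = 21726.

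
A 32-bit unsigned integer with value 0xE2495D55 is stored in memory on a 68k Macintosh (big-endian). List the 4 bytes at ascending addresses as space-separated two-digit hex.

Split into bytes (most-significant first): E2 49 5D 55.
In big-endian order the high byte comes first in memory.
So the memory order matches the most-significant-first order: E2 49 5D 55.

E2 49 5D 55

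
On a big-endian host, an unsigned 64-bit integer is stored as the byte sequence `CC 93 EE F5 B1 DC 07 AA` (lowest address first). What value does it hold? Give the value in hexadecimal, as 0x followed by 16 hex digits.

0xCC93EEF5B1DC07AA

Big-endian: lowest address holds the most-significant byte.
The bytes are already most-significant first: 0xCC93EEF5B1DC07AA.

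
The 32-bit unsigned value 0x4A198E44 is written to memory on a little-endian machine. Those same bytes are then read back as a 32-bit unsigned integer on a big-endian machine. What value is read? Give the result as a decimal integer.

Stored little-endian, the bytes at ascending addresses are 44 8E 19 4A.
Read back as big-endian, the last byte is least significant, giving 0x448E194A.
0x448E194A = 1150163274.

1150163274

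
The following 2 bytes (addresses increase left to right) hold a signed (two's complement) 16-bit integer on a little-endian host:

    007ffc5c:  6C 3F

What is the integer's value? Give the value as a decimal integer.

In little-endian order the low byte comes first in memory.
Reassemble most-significant byte first: 3F 6C → 0x3F6C.
0x3F6C = 16236.

16236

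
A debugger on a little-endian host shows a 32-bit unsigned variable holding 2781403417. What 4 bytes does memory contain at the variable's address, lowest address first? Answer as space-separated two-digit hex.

2781403417 in hexadecimal, padded to 32 bits, is 0xA5C8D919.
Split into bytes (most-significant first): A5 C8 D9 19.
In little-endian order the low byte comes first in memory.
So at ascending addresses the bytes are 19 D9 C8 A5.

19 D9 C8 A5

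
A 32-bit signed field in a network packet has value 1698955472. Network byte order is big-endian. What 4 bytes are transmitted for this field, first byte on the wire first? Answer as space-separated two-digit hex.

65 44 00 D0

1698955472 in hexadecimal, padded to 32 bits, is 0x654400D0.
Split into bytes (most-significant first): 65 44 00 D0.
In big-endian order the high byte comes first in memory.
So the memory order matches the most-significant-first order: 65 44 00 D0.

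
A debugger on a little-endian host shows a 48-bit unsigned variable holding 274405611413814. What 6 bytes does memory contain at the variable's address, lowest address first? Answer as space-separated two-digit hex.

36 21 FE 08 92 F9

274405611413814 in hexadecimal, padded to 48 bits, is 0xF99208FE2136.
Split into bytes (most-significant first): F9 92 08 FE 21 36.
Little-endian stores the least-significant byte at the lowest address.
So at ascending addresses the bytes are 36 21 FE 08 92 F9.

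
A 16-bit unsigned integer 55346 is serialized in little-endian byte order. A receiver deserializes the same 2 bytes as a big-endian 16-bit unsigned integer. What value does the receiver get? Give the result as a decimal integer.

13016

55346 in 16-bit hexadecimal is 0xD832.
Stored little-endian, the bytes at ascending addresses are 32 D8.
Read back as big-endian, the last byte is least significant, giving 0x32D8.
0x32D8 = 13016.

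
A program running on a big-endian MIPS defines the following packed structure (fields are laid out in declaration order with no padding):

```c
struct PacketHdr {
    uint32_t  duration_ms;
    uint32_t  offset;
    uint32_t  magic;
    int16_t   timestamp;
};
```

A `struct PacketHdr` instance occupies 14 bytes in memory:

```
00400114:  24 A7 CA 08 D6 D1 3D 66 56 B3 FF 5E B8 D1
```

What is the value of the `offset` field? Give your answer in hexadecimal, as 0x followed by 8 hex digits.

`offset` follows `duration_ms` (4 bytes), so it starts at byte offset 4 and occupies 4 bytes.
Bytes at offsets 4..7: D6 D1 3D 66.
In big-endian order the high byte comes first in memory.
The bytes are already most-significant first: 0xD6D13D66.

0xD6D13D66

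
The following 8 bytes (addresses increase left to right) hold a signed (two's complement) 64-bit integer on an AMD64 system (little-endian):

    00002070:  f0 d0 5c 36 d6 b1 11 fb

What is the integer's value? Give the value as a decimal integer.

Little-endian: lowest address holds the least-significant byte.
Reassemble most-significant byte first: FB 11 B1 D6 36 5C D0 F0 → 0xFB11B1D6365CD0F0.
Top bit is set, so as a signed 64-bit value this is 0xFB11B1D6365CD0F0 − 2^64 = -355307361992388368.

-355307361992388368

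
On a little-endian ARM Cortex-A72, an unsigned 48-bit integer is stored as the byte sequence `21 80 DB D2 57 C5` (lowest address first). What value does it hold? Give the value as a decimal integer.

216980990427169

Little-endian stores the least-significant byte at the lowest address.
Reassemble most-significant byte first: C5 57 D2 DB 80 21 → 0xC557D2DB8021.
0xC557D2DB8021 = 216980990427169.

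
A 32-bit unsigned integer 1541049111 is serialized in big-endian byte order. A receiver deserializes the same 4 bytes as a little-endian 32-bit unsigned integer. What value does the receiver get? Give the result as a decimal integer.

1541049111 in 32-bit hexadecimal is 0x5BDA8B17.
Stored big-endian, the bytes at ascending addresses are 5B DA 8B 17.
Read back as little-endian, the first byte is least significant, giving 0x178BDA5B.
0x178BDA5B = 395041371.

395041371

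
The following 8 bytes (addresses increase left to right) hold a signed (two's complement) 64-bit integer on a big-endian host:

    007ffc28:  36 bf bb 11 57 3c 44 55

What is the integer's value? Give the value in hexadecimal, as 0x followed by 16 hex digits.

Big-endian: lowest address holds the most-significant byte.
The bytes are already most-significant first: 0x36BFBB11573C4455.

0x36BFBB11573C4455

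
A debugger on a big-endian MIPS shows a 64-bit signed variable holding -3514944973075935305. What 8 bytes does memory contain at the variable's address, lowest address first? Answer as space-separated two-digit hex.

CF 38 68 2B 82 C3 8F B7

Two's complement of -3514944973075935305 in 64 bits: 3514944973075935305 = 0x30C797D47D3C7049; invert → 0xCF38682B82C38FB6; add 1 → 0xCF38682B82C38FB7.
Split into bytes (most-significant first): CF 38 68 2B 82 C3 8F B7.
Big-endian: lowest address holds the most-significant byte.
So the memory order matches the most-significant-first order: CF 38 68 2B 82 C3 8F B7.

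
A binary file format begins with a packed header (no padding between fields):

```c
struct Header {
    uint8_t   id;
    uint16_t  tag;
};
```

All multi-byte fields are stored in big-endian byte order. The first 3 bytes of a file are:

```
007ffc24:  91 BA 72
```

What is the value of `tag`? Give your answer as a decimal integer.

`tag` follows `id` (1 byte), so it starts at byte offset 1 and occupies 2 bytes.
Bytes at offsets 1..2: BA 72.
Big-endian stores the most-significant byte at the lowest address.
The bytes are already most-significant first: 0xBA72.
0xBA72 = 47730.

47730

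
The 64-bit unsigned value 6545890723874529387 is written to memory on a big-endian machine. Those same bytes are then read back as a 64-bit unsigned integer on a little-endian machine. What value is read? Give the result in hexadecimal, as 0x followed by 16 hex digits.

6545890723874529387 in 64-bit hexadecimal is 0x5AD7ACEE8710E06B.
Stored big-endian, the bytes at ascending addresses are 5A D7 AC EE 87 10 E0 6B.
Read back as little-endian, the first byte is least significant, giving 0x6BE01087EEACD75A.

0x6BE01087EEACD75A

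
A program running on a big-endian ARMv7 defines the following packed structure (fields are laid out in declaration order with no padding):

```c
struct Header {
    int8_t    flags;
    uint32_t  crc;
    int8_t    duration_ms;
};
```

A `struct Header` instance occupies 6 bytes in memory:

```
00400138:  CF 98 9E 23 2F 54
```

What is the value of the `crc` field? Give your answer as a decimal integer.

2560500527

`crc` follows `flags` (1 byte), so it starts at byte offset 1 and occupies 4 bytes.
Bytes at offsets 1..4: 98 9E 23 2F.
Big-endian stores the most-significant byte at the lowest address.
The bytes are already most-significant first: 0x989E232F.
0x989E232F = 2560500527.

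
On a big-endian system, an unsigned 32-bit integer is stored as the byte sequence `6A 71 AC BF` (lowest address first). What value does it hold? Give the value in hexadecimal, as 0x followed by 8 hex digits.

Big-endian: lowest address holds the most-significant byte.
The bytes are already most-significant first: 0x6A71ACBF.

0x6A71ACBF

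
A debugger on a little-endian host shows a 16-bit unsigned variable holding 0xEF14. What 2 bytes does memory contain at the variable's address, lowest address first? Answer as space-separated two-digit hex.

14 EF

Split into bytes (most-significant first): EF 14.
Little-endian: lowest address holds the least-significant byte.
So at ascending addresses the bytes are 14 EF.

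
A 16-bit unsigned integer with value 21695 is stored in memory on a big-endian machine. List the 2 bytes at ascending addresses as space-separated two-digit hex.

21695 in hexadecimal, padded to 16 bits, is 0x54BF.
Split into bytes (most-significant first): 54 BF.
Big-endian: lowest address holds the most-significant byte.
So the memory order matches the most-significant-first order: 54 BF.

54 BF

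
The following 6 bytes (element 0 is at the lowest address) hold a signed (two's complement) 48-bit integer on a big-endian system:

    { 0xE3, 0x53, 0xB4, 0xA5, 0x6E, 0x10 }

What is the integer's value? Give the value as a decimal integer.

-31526324179440

Big-endian: lowest address holds the most-significant byte.
The bytes are already most-significant first: 0xE353B4A56E10.
Top bit is set, so as a signed 48-bit value this is 0xE353B4A56E10 − 2^48 = -31526324179440.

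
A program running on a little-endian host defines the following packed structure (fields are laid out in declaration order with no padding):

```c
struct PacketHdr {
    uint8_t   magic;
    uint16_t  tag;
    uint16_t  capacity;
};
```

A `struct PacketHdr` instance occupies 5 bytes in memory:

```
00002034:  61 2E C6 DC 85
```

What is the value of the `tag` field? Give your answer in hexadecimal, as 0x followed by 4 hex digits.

`tag` follows `magic` (1 byte), so it starts at byte offset 1 and occupies 2 bytes.
Bytes at offsets 1..2: 2E C6.
In little-endian order the low byte comes first in memory.
Reassemble most-significant byte first: C6 2E → 0xC62E.

0xC62E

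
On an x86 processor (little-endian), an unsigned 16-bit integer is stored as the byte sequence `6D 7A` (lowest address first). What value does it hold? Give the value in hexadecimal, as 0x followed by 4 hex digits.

0x7A6D

Little-endian stores the least-significant byte at the lowest address.
Reassemble most-significant byte first: 7A 6D → 0x7A6D.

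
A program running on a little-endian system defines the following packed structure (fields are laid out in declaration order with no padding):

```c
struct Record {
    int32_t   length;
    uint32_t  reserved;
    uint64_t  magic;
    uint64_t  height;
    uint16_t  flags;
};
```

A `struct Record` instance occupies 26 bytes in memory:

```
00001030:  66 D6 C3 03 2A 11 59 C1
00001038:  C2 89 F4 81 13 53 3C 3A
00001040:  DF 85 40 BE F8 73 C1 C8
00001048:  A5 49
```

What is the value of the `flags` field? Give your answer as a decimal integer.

`flags` follows `length` (4 B), `reserved` (4 B), `magic` (8 B), `height` (8 B), so it starts at offset 4 + 4 + 8 + 8 = 24 and occupies 2 bytes.
Bytes at offsets 24..25: A5 49.
Little-endian stores the least-significant byte at the lowest address.
Reassemble most-significant byte first: 49 A5 → 0x49A5.
0x49A5 = 18853.

18853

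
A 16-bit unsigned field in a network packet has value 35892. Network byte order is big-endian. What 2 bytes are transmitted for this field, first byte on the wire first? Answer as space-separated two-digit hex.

8C 34

35892 in hexadecimal, padded to 16 bits, is 0x8C34.
Split into bytes (most-significant first): 8C 34.
Big-endian stores the most-significant byte at the lowest address.
So the memory order matches the most-significant-first order: 8C 34.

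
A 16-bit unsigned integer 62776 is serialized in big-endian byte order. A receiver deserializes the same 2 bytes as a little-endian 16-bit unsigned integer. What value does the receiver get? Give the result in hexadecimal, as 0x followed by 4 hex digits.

62776 in 16-bit hexadecimal is 0xF538.
Stored big-endian, the bytes at ascending addresses are F5 38.
Read back as little-endian, the first byte is least significant, giving 0x38F5.

0x38F5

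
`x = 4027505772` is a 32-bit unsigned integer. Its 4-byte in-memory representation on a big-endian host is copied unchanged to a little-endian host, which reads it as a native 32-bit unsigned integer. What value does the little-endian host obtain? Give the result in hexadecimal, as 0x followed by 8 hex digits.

4027505772 in 32-bit hexadecimal is 0xF00EDC6C.
Stored big-endian, the bytes at ascending addresses are F0 0E DC 6C.
Read back as little-endian, the first byte is least significant, giving 0x6CDC0EF0.

0x6CDC0EF0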